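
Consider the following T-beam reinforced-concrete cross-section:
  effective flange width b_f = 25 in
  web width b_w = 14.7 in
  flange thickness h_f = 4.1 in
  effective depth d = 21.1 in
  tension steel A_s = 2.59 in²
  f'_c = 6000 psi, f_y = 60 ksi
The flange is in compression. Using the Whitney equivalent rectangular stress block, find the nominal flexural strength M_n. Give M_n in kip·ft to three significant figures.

Tension: T = A_s f_y = 2.59 × 60 = 155.4 kips.
Try a within the flange: a = T/(0.85 f'_c b_f) = 155.4/(0.85 × 6 × 25) = 1.219 in.
Since a = 1.219 ≤ h_f = 4.1 in, the stress block lies entirely in the flange; analyse as a rectangular beam of width b_f.
M_n = T(d − a/2) = 155.4 × (21.1 − 0.6095) = 3184.2 kip·in.
M_n = 3184.2/12 = 265.35 kip·ft.

M_n ≈ 265 kip·ft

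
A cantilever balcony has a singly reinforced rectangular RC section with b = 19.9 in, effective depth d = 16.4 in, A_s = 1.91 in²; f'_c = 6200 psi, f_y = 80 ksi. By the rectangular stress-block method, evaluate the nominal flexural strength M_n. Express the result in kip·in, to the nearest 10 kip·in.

T = A_s f_y = 1.91 × 80 = 152.8 kips.
a = T/(0.85 f'_c b) = 152.8/(0.85 × 6.2 × 19.9) = 1.457 in.
M_n = T(d − a/2) = 152.8 × (16.4 − 0.7285) = 2394.6 kip·in.

M_n ≈ 2390 kip·in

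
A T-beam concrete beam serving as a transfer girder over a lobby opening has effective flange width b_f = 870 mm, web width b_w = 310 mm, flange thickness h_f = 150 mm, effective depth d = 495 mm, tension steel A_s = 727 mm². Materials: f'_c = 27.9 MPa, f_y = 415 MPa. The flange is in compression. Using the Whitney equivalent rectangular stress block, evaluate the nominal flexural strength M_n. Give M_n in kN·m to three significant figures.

M_n ≈ 147 kN·m

Tension: T = A_s f_y = 727 × 415 = 301705 N.
Try a within the flange: a = T/(0.85 f'_c b_f) = 301705/(0.85 × 27.9 × 870) = 14.62 mm.
Since a = 14.62 ≤ h_f = 150 mm, the stress block lies entirely in the flange; analyse as a rectangular beam of width b_f.
M_n = T(d − a/2) = 301705 × (495 − 7.31) = 147.14 × 10⁶ N·mm.
M_n = 147.14 kN·m.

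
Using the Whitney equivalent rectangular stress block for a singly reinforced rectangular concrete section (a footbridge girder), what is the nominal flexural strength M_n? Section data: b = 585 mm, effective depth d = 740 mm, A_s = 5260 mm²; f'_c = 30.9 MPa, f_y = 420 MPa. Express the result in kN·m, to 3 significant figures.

T = A_s f_y = 5260 × 420 = 2209200 N = 2209.2 kN.
From C = T: a = T/(0.85 f'_c b) = 2209200/(0.85 × 30.9 × 585) = 143.78 mm.
M_n = T(d − a/2) = 2209.2 kN × (740 − 71.89) mm = 1475.99 kN·m.

M_n ≈ 1480 kN·m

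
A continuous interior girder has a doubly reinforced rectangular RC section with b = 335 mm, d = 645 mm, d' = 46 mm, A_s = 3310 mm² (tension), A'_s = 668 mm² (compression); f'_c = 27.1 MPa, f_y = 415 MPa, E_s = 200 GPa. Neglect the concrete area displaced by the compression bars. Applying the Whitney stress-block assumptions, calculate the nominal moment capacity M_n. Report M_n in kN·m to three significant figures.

Assume both tension and compression steel yield.
Net tension couple steel: A_s − A'_s = 2642 mm².
a = (A_s − A'_s) f_y / (0.85 f'_c b) = 1096430/(0.85 × 27.1 × 335) = 142.08 mm.
c = a/β₁ = 142.08/0.85 = 167.15 mm; ε'_s = 0.003(c − d')/c = 0.0022 ≥ f_y/E_s = 0.0021, so compression steel does yield.
M_n = (A_s − A'_s) f_y (d − a/2) + A'_s f_y (d − d') = [1096430 × (645 − 71.04) + 277220 × (645 − 46)] × 10⁻⁶ = 629.31 + 166.05 = 795.36 kN·m.

M_n ≈ 795 kN·m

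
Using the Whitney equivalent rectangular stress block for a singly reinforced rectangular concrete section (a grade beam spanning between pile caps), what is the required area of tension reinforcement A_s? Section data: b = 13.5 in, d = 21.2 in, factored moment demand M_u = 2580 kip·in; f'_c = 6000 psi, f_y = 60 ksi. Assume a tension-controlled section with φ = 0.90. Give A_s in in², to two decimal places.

M_n = M_u/φ = 2580/0.90 = 2866.67 kip·in.
From M_n = 0.85 f'_c a b (d − a/2):
a = d − √(d² − 2M_n/(0.85 f'_c b)) = 21.2 − √(21.2² − 2 × 2866.67/(0.85 × 6 × 13.5)) = 2.065 in.
A_s = 0.85 f'_c a b / f_y = 0.85 × 6 × 2.065 × 13.5 / 60 = 2.370 in².

A_s ≈ 2.37 in²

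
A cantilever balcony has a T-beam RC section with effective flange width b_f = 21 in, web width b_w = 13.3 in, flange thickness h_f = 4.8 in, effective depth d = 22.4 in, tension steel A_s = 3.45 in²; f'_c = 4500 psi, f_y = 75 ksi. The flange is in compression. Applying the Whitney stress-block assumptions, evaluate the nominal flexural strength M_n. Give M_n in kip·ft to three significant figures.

M_n ≈ 448 kip·ft

Tension: T = A_s f_y = 3.45 × 75 = 258.75 kips.
Try a within the flange: a = T/(0.85 f'_c b_f) = 258.75/(0.85 × 4.5 × 21) = 3.221 in.
Since a = 3.221 ≤ h_f = 4.8 in, the stress block lies entirely in the flange; analyse as a rectangular beam of width b_f.
M_n = T(d − a/2) = 258.75 × (22.4 − 1.6105) = 5379.3 kip·in.
M_n = 5379.3/12 = 448.28 kip·ft.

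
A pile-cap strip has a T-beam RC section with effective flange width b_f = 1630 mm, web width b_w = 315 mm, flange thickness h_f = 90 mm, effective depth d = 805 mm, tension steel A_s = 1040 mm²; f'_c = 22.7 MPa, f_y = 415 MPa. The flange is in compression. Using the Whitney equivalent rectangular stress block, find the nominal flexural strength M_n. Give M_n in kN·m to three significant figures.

M_n ≈ 344 kN·m

Tension: T = A_s f_y = 1040 × 415 = 431600 N.
Try a within the flange: a = T/(0.85 f'_c b_f) = 431600/(0.85 × 22.7 × 1630) = 13.72 mm.
Since a = 13.72 ≤ h_f = 90 mm, the stress block lies entirely in the flange; analyse as a rectangular beam of width b_f.
M_n = T(d − a/2) = 431600 × (805 − 6.86) = 344.48 × 10⁶ N·mm.
M_n = 344.48 kN·m.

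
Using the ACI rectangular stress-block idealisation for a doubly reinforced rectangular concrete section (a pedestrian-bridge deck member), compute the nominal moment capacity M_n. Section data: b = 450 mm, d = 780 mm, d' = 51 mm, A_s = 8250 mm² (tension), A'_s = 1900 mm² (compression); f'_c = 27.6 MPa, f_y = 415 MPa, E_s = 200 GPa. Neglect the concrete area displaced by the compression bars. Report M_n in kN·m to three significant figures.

Assume both tension and compression steel yield.
Net tension couple steel: A_s − A'_s = 6350 mm².
a = (A_s − A'_s) f_y / (0.85 f'_c b) = 2635250/(0.85 × 27.6 × 450) = 249.62 mm.
c = a/β₁ = 249.62/0.85 = 293.67 mm; ε'_s = 0.003(c − d')/c = 0.0025 ≥ f_y/E_s = 0.0021, so compression steel does yield.
M_n = (A_s − A'_s) f_y (d − a/2) + A'_s f_y (d − d') = [2635250 × (780 − 124.81) + 788500 × (780 − 51)] × 10⁻⁶ = 1726.59 + 574.82 = 2301.41 kN·m.

M_n ≈ 2300 kN·m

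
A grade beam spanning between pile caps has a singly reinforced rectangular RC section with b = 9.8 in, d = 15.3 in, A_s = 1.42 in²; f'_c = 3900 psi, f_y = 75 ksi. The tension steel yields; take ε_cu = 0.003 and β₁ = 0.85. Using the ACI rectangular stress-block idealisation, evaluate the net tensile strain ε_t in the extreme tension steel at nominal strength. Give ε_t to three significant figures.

a = A_s f_y/(0.85 f'_c b) = 3.278 in.
β₁ = 0.85, so c = a/β₁ = 3.278/0.85 = 3.856 in.
From the linear strain diagram with ε_cu = 0.003: ε_t = 0.003 (d − c)/c = 0.003 × (15.3 − 3.856)/3.856 = 0.00890.
Since ε_t ≥ 0.005, the section is tension-controlled.

ε_t ≈ 0.00890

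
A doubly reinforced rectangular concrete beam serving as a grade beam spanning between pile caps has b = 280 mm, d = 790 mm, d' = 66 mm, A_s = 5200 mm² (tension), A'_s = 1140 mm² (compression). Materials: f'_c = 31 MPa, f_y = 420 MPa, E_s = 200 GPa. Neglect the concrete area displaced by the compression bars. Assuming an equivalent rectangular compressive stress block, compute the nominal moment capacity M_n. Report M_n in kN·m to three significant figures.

M_n ≈ 1500 kN·m

Assume both tension and compression steel yield.
Net tension couple steel: A_s − A'_s = 4060 mm².
a = (A_s − A'_s) f_y / (0.85 f'_c b) = 1705200/(0.85 × 31 × 280) = 231.12 mm.
c = a/β₁ = 231.12/0.829 = 278.79 mm; ε'_s = 0.003(c − d')/c = 0.0023 ≥ f_y/E_s = 0.0021, so compression steel does yield.
M_n = (A_s − A'_s) f_y (d − a/2) + A'_s f_y (d − d') = [1705200 × (790 − 115.56) + 478800 × (790 − 66)] × 10⁻⁶ = 1150.06 + 346.65 = 1496.71 kN·m.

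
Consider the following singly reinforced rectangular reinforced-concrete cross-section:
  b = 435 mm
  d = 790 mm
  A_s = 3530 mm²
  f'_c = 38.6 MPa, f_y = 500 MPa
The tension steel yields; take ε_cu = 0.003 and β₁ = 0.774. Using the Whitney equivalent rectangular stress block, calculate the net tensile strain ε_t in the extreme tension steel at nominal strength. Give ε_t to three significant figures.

a = A_s f_y/(0.85 f'_c b) = 123.67 mm.
β₁ = 0.774, so c = a/β₁ = 123.67/0.774 = 159.78 mm.
From the linear strain diagram with ε_cu = 0.003: ε_t = 0.003 (d − c)/c = 0.003 × (790 − 159.78)/159.78 = 0.0118.
Since ε_t ≥ 0.005, the section is tension-controlled.

ε_t ≈ 0.0118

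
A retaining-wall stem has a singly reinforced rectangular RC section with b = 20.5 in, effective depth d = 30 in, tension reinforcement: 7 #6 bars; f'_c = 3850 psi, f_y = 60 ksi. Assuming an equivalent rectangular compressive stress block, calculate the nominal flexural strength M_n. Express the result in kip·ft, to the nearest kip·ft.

A_s = 7 × 0.44 = 3.08 in².
T = A_s f_y = 3.08 × 60 = 184.8 kips.
a = T/(0.85 f'_c b) = 184.8/(0.85 × 3.85 × 20.5) = 2.755 in.
M_n = T(d − a/2) = 184.8 × (30 − 1.3775) = 5289.4 kip·in = 5289.4/12 = 440.78 kip·ft.

M_n ≈ 441 kip·ft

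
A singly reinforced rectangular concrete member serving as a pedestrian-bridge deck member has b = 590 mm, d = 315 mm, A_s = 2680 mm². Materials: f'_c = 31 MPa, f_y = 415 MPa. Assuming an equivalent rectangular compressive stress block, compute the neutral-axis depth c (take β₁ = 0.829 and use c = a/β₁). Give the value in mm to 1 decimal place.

c ≈ 86.3 mm

T = A_s f_y = 2680 × 415 = 1112200 N = 1112.2 kN.
Setting C = 0.85 f'_c a b equal to T: a = 1112200/(0.85 × 31 × 590) = 71.540 mm.
With β₁ = 0.829, c = a/β₁ = 71.540/0.829 = 86.3 mm.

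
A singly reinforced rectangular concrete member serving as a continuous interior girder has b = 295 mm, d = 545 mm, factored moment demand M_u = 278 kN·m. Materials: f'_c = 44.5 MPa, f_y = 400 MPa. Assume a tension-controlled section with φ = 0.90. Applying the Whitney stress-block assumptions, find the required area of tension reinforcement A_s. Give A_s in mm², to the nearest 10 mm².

A_s ≈ 1490 mm²

M_n = M_u/φ = 278/0.90 = 308.889 kN·m.
With M_n = 0.85 f'_c a b (d − a/2), solve the quadratic for a:
a = d − √(d² − 2M_n/(0.85 f'_c b)) = 545 − √(545² − 2 × 308.889×10⁶/(0.85 × 44.5 × 295)) = 53.41 mm.
A_s = 0.85 f'_c a b / f_y = 0.85 × 44.5 × 53.41 × 295 / 400 = 1489.9 mm².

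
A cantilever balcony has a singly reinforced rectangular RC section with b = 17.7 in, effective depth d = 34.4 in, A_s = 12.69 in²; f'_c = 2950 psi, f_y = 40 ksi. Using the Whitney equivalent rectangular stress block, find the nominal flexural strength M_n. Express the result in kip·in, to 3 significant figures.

T = A_s f_y = 12.69 × 40 = 507.6 kips.
a = T/(0.85 f'_c b) = 507.6/(0.85 × 2.95 × 17.7) = 11.437 in.
M_n = T(d − a/2) = 507.6 × (34.4 − 5.7185) = 14558.7 kip·in.

M_n ≈ 14600 kip·in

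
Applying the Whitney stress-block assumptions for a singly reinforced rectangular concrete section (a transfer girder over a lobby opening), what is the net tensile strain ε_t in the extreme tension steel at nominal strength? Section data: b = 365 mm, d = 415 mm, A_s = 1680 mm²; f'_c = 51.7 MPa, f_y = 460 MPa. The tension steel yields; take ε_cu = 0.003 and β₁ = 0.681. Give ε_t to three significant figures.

a = A_s f_y/(0.85 f'_c b) = 48.18 mm.
β₁ = 0.681, so c = a/β₁ = 48.18/0.681 = 70.75 mm.
From the linear strain diagram with ε_cu = 0.003: ε_t = 0.003 (d − c)/c = 0.003 × (415 − 70.75)/70.75 = 0.0146.
Since ε_t ≥ 0.005, the section is tension-controlled.

ε_t ≈ 0.0146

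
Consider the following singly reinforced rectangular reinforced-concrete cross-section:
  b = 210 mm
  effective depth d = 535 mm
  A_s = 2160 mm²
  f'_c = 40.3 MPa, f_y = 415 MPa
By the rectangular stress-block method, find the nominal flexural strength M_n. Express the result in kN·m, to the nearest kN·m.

M_n ≈ 424 kN·m

T = A_s f_y = 2160 × 415 = 896400 N = 896.4 kN.
From C = T: a = T/(0.85 f'_c b) = 896400/(0.85 × 40.3 × 210) = 124.61 mm.
M_n = T(d − a/2) = 896.4 kN × (535 − 62.305) mm = 423.72 kN·m.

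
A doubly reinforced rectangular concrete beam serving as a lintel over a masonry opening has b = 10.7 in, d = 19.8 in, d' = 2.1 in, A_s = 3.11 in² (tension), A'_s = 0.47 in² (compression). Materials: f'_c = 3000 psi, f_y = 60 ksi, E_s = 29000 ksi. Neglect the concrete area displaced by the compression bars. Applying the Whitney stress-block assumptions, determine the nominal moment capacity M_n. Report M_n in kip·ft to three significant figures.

M_n ≈ 265 kip·ft

Assume both steels yield.
a = (A_s − A'_s) f_y/(0.85 f'_c b) = (3.11 − 0.47) × 60/(0.85 × 3 × 10.7) = 5.805 in.
c = a/β₁ = 5.805/0.85 = 6.829 in; ε'_s = 0.003(c − d')/c = 0.0021 ≥ ε_y = 0.0021, so the compression steel yields.
M_n = (A_s − A'_s) f_y (d − a/2) + A'_s f_y (d − d') = 158.4 × (19.8 − 2.9025) + 28.2 × (19.8 − 2.1) = 2676.6 + 499.1 = 3175.7 kip·in = 3175.7/12 = 264.64 kip·ft.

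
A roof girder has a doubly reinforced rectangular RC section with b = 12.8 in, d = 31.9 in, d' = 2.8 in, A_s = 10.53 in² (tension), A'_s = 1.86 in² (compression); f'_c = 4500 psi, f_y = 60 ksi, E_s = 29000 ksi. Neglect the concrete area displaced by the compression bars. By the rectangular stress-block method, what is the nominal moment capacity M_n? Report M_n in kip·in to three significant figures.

M_n ≈ 17100 kip·in

Assume both steels yield.
a = (A_s − A'_s) f_y/(0.85 f'_c b) = (10.53 − 1.86) × 60/(0.85 × 4.5 × 12.8) = 10.625 in.
c = a/β₁ = 10.625/0.825 = 12.879 in; ε'_s = 0.003(c − d')/c = 0.0023 ≥ ε_y = 0.0021, so the compression steel yields.
M_n = (A_s − A'_s) f_y (d − a/2) + A'_s f_y (d − d') = 520.2 × (31.9 − 5.3125) + 111.6 × (31.9 − 2.8) = 13830.8 + 3247.6 = 17078.4 kip·in.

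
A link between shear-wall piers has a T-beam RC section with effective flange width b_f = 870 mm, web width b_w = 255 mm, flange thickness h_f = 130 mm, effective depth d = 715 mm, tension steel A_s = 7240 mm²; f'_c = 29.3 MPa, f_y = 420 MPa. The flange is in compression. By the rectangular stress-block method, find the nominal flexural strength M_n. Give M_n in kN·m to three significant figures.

Tension: T = A_s f_y = 7240 × 420 = 3040800 N.
Try a within the flange: a = T/(0.85 f'_c b_f) = 3040800/(0.85 × 29.3 × 870) = 140.34 mm.
a = 140.34 > h_f = 130 mm: the block extends into the web. Split into flange-overhang and web parts.
C_f = 0.85 f'_c (b_f − b_w) h_f = 0.85 × 29.3 × (870 − 255) × 130 = 1991155 N.
Remaining web compression depth: a_w = (T − C_f)/(0.85 f'_c b_w) = (3040800 − 1991155)/(0.85 × 29.3 × 255) = 165.28 mm.
M_n = C_f(d − h_f/2) + (T − C_f)(d − a_w/2) = 1991155 × (715 − 65) + 1049645 × (715 − 82.64) = 1294.25 + 663.75 = 1958.00 × 10⁶ N·mm.
M_n = 1958.00 kN·m.

M_n ≈ 1960 kN·m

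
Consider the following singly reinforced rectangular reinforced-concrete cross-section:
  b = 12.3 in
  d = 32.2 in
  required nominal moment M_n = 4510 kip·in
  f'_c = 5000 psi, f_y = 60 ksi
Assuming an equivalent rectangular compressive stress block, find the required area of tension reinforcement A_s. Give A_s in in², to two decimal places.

From M_n = 0.85 f'_c a b (d − a/2):
a = d − √(d² − 2M_n/(0.85 f'_c b)) = 32.2 − √(32.2² − 2 × 4510/(0.85 × 5 × 12.3)) = 2.801 in.
A_s = 0.85 f'_c a b / f_y = 0.85 × 5 × 2.801 × 12.3 / 60 = 2.440 in².

A_s ≈ 2.44 in²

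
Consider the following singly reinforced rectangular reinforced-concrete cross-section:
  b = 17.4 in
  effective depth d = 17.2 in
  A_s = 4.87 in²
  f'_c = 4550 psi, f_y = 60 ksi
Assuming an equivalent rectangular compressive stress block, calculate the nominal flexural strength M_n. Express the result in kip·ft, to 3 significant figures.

T = A_s f_y = 4.87 × 60 = 292.2 kips.
a = T/(0.85 f'_c b) = 292.2/(0.85 × 4.55 × 17.4) = 4.342 in.
M_n = T(d − a/2) = 292.2 × (17.2 − 2.171) = 4391.5 kip·in = 4391.5/12 = 365.96 kip·ft.

M_n ≈ 366 kip·ft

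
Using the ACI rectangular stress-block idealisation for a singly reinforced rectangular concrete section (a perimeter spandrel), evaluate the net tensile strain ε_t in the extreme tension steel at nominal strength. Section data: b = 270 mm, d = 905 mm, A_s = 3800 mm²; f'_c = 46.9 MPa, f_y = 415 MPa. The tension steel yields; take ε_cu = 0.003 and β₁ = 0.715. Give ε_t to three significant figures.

ε_t ≈ 0.0102

a = A_s f_y/(0.85 f'_c b) = 146.51 mm.
β₁ = 0.715, so c = a/β₁ = 146.51/0.715 = 204.91 mm.
From the linear strain diagram with ε_cu = 0.003: ε_t = 0.003 (d − c)/c = 0.003 × (905 − 204.91)/204.91 = 0.0102.
Since ε_t ≥ 0.005, the section is tension-controlled.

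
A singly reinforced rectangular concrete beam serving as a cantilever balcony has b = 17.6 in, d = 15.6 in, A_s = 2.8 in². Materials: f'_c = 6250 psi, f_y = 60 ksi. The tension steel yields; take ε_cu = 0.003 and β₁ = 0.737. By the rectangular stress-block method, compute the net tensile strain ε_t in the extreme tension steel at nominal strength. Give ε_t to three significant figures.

a = A_s f_y/(0.85 f'_c b) = 1.797 in.
β₁ = 0.737, so c = a/β₁ = 1.797/0.737 = 2.438 in.
From the linear strain diagram with ε_cu = 0.003: ε_t = 0.003 (d − c)/c = 0.003 × (15.6 − 2.438)/2.438 = 0.0162.
Since ε_t ≥ 0.005, the section is tension-controlled.

ε_t ≈ 0.0162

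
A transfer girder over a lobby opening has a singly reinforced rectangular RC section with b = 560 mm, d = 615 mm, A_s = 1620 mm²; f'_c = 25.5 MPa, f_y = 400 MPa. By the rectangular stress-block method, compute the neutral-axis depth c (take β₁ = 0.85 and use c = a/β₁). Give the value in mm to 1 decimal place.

c ≈ 62.8 mm

T = A_s f_y = 1620 × 400 = 648000 N = 648 kN.
Setting C = 0.85 f'_c a b equal to T: a = 648000/(0.85 × 25.5 × 560) = 53.386 mm.
With β₁ = 0.85, c = a/β₁ = 53.386/0.85 = 62.8 mm.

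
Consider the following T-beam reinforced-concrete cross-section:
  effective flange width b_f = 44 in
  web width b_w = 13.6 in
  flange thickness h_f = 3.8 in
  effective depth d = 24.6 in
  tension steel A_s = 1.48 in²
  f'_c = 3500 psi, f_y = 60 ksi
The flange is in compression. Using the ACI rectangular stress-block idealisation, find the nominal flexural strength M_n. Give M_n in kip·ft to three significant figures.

Tension: T = A_s f_y = 1.48 × 60 = 88.8 kips.
Try a within the flange: a = T/(0.85 f'_c b_f) = 88.8/(0.85 × 3.5 × 44) = 0.678 in.
Since a = 0.678 ≤ h_f = 3.8 in, the stress block lies entirely in the flange; analyse as a rectangular beam of width b_f.
M_n = T(d − a/2) = 88.8 × (24.6 − 0.339) = 2154.4 kip·in.
M_n = 2154.4/12 = 179.53 kip·ft.

M_n ≈ 180 kip·ft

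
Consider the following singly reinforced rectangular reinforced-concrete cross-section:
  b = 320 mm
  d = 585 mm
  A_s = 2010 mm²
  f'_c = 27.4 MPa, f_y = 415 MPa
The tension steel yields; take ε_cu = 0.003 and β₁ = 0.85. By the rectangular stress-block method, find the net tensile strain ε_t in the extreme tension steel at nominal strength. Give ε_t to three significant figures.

ε_t ≈ 0.0103

a = A_s f_y/(0.85 f'_c b) = 111.92 mm.
β₁ = 0.85, so c = a/β₁ = 111.92/0.85 = 131.67 mm.
From the linear strain diagram with ε_cu = 0.003: ε_t = 0.003 (d − c)/c = 0.003 × (585 − 131.67)/131.67 = 0.0103.
Since ε_t ≥ 0.005, the section is tension-controlled.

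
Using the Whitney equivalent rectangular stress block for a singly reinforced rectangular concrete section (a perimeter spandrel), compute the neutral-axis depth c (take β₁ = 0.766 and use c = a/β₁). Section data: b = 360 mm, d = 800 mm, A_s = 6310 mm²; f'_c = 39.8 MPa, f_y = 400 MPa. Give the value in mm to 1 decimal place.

c ≈ 270.6 mm

T = A_s f_y = 6310 × 400 = 2524000 N = 2524 kN.
Setting C = 0.85 f'_c a b equal to T: a = 2524000/(0.85 × 39.8 × 360) = 207.245 mm.
With β₁ = 0.766, c = a/β₁ = 207.245/0.766 = 270.6 mm.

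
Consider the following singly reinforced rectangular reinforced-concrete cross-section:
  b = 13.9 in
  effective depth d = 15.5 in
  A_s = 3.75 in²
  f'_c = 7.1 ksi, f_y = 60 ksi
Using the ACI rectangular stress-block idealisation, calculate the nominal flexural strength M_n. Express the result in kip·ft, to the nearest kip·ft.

M_n ≈ 265 kip·ft

T = A_s f_y = 3.75 × 60 = 225 kips.
a = T/(0.85 f'_c b) = 225/(0.85 × 7.1 × 13.9) = 2.682 in.
M_n = T(d − a/2) = 225 × (15.5 − 1.341) = 3185.8 kip·in = 3185.8/12 = 265.48 kip·ft.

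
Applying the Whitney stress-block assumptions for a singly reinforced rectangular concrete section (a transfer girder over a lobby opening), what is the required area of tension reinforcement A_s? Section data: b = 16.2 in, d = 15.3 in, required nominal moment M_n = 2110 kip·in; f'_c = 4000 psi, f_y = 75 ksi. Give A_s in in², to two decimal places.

From M_n = 0.85 f'_c a b (d − a/2):
a = d − √(d² − 2M_n/(0.85 f'_c b)) = 15.3 − √(15.3² − 2 × 2110/(0.85 × 4 × 16.2)) = 2.751 in.
A_s = 0.85 f'_c a b / f_y = 0.85 × 4 × 2.751 × 16.2 / 75 = 2.020 in².

A_s ≈ 2.02 in²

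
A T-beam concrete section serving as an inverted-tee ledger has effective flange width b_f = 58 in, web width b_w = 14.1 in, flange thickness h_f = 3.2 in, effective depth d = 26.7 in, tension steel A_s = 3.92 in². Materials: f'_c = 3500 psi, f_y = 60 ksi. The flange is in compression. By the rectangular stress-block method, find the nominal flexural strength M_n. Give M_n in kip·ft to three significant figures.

M_n ≈ 510 kip·ft

Tension: T = A_s f_y = 3.92 × 60 = 235.2 kips.
Try a within the flange: a = T/(0.85 f'_c b_f) = 235.2/(0.85 × 3.5 × 58) = 1.363 in.
Since a = 1.363 ≤ h_f = 3.2 in, the stress block lies entirely in the flange; analyse as a rectangular beam of width b_f.
M_n = T(d − a/2) = 235.2 × (26.7 − 0.6815) = 6119.6 kip·in.
M_n = 6119.6/12 = 509.97 kip·ft.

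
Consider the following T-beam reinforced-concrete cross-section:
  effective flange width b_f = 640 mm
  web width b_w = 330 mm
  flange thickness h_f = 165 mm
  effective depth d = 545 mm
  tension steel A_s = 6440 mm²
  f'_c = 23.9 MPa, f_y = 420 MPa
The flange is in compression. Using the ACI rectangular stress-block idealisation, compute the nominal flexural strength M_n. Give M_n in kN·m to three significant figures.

Tension: T = A_s f_y = 6440 × 420 = 2704800 N.
Try a within the flange: a = T/(0.85 f'_c b_f) = 2704800/(0.85 × 23.9 × 640) = 208.04 mm.
a = 208.04 > h_f = 165 mm: the block extends into the web. Split into flange-overhang and web parts.
C_f = 0.85 f'_c (b_f − b_w) h_f = 0.85 × 23.9 × (640 − 330) × 165 = 1039112 N.
Remaining web compression depth: a_w = (T − C_f)/(0.85 f'_c b_w) = (2704800 − 1039112)/(0.85 × 23.9 × 330) = 248.46 mm.
M_n = C_f(d − h_f/2) + (T − C_f)(d − a_w/2) = 1039112 × (545 − 82.5) + 1665688 × (545 − 124.23) = 480.59 + 700.87 = 1181.46 × 10⁶ N·mm.
M_n = 1181.46 kN·m.

M_n ≈ 1180 kN·m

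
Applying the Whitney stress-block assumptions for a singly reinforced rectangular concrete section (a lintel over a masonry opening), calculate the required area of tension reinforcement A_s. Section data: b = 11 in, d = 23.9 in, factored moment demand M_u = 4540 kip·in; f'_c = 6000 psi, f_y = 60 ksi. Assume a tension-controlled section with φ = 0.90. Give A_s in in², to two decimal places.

M_n = M_u/φ = 4540/0.90 = 5044.44 kip·in.
From M_n = 0.85 f'_c a b (d − a/2):
a = d − √(d² − 2M_n/(0.85 f'_c b)) = 23.9 − √(23.9² − 2 × 5044.44/(0.85 × 6 × 11)) = 4.117 in.
A_s = 0.85 f'_c a b / f_y = 0.85 × 6 × 4.117 × 11 / 60 = 3.849 in².

A_s ≈ 3.85 in²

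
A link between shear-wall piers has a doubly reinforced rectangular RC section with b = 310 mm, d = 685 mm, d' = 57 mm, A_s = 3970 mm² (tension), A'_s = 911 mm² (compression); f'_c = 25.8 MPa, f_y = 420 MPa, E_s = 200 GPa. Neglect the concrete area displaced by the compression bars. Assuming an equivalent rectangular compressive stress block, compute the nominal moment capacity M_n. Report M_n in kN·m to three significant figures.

M_n ≈ 999 kN·m

Assume both tension and compression steel yield.
Net tension couple steel: A_s − A'_s = 3059 mm².
a = (A_s − A'_s) f_y / (0.85 f'_c b) = 1284780/(0.85 × 25.8 × 310) = 188.99 mm.
c = a/β₁ = 188.99/0.85 = 222.34 mm; ε'_s = 0.003(c − d')/c = 0.0022 ≥ f_y/E_s = 0.0021, so compression steel does yield.
M_n = (A_s − A'_s) f_y (d − a/2) + A'_s f_y (d − d') = [1284780 × (685 − 94.495) + 382620 × (685 − 57)] × 10⁻⁶ = 758.67 + 240.29 = 998.96 kN·m.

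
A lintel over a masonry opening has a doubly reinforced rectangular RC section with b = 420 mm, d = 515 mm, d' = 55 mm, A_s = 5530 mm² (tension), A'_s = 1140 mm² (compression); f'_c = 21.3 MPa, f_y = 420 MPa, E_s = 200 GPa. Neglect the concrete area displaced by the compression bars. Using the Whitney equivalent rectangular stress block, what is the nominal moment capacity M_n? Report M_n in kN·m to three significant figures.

M_n ≈ 946 kN·m

Assume both tension and compression steel yield.
Net tension couple steel: A_s − A'_s = 4390 mm².
a = (A_s − A'_s) f_y / (0.85 f'_c b) = 1843800/(0.85 × 21.3 × 420) = 242.47 mm.
c = a/β₁ = 242.47/0.85 = 285.26 mm; ε'_s = 0.003(c − d')/c = 0.0024 ≥ f_y/E_s = 0.0021, so compression steel does yield.
M_n = (A_s − A'_s) f_y (d − a/2) + A'_s f_y (d − d') = [1843800 × (515 − 121.235) + 478800 × (515 − 55)] × 10⁻⁶ = 726.02 + 220.25 = 946.27 kN·m.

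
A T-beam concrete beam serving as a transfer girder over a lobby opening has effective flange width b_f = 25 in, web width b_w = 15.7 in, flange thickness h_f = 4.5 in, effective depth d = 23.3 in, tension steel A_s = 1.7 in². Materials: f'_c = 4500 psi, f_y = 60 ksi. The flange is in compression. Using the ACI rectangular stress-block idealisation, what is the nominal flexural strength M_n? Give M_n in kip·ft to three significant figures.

M_n ≈ 194 kip·ft

Tension: T = A_s f_y = 1.7 × 60 = 102 kips.
Try a within the flange: a = T/(0.85 f'_c b_f) = 102/(0.85 × 4.5 × 25) = 1.067 in.
Since a = 1.067 ≤ h_f = 4.5 in, the stress block lies entirely in the flange; analyse as a rectangular beam of width b_f.
M_n = T(d − a/2) = 102 × (23.3 − 0.5335) = 2322.2 kip·in.
M_n = 2322.2/12 = 193.52 kip·ft.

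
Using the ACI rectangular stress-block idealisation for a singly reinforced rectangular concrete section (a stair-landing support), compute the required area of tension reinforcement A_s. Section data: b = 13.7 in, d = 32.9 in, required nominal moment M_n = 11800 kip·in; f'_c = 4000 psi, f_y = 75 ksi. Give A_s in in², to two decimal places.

From M_n = 0.85 f'_c a b (d − a/2):
a = d − √(d² − 2M_n/(0.85 f'_c b)) = 32.9 − √(32.9² − 2 × 11800/(0.85 × 4 × 13.7)) = 8.905 in.
A_s = 0.85 f'_c a b / f_y = 0.85 × 4 × 8.905 × 13.7 / 75 = 5.531 in².

A_s ≈ 5.53 in²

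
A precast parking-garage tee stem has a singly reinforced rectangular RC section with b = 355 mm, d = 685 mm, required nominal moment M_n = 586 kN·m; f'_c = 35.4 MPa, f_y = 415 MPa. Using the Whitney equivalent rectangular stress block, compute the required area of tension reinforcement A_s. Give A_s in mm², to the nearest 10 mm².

A_s ≈ 2200 mm²

With M_n = 0.85 f'_c a b (d − a/2), solve the quadratic for a:
a = d − √(d² − 2M_n/(0.85 f'_c b)) = 685 − √(685² − 2 × 586×10⁶/(0.85 × 35.4 × 355)) = 85.41 mm.
A_s = 0.85 f'_c a b / f_y = 0.85 × 35.4 × 85.41 × 355 / 415 = 2198.4 mm².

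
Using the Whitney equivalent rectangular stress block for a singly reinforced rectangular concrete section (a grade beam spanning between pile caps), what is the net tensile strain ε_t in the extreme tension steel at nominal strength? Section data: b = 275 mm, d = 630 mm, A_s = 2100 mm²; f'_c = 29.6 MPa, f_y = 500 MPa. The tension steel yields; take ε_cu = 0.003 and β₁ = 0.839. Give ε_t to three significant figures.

a = A_s f_y/(0.85 f'_c b) = 151.76 mm.
β₁ = 0.839, so c = a/β₁ = 151.76/0.839 = 180.88 mm.
From the linear strain diagram with ε_cu = 0.003: ε_t = 0.003 (d − c)/c = 0.003 × (630 − 180.88)/180.88 = 0.00745.
Since ε_t ≥ 0.005, the section is tension-controlled.

ε_t ≈ 0.00745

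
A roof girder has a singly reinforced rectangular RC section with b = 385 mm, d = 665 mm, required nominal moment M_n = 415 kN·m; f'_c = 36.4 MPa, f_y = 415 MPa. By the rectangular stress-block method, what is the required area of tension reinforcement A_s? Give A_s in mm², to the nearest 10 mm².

A_s ≈ 1570 mm²

With M_n = 0.85 f'_c a b (d − a/2), solve the quadratic for a:
a = d − √(d² − 2M_n/(0.85 f'_c b)) = 665 − √(665² − 2 × 415×10⁶/(0.85 × 36.4 × 385)) = 54.63 mm.
A_s = 0.85 f'_c a b / f_y = 0.85 × 36.4 × 54.63 × 385 / 415 = 1568.1 mm².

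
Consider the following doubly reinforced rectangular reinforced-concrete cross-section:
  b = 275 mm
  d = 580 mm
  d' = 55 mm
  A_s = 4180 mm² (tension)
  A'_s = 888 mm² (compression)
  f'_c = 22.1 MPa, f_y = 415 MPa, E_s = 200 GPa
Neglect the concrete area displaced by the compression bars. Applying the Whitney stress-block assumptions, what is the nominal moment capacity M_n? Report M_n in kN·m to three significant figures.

Assume both tension and compression steel yield.
Net tension couple steel: A_s − A'_s = 3292 mm².
a = (A_s − A'_s) f_y / (0.85 f'_c b) = 1366180/(0.85 × 22.1 × 275) = 264.46 mm.
c = a/β₁ = 264.46/0.85 = 311.13 mm; ε'_s = 0.003(c − d')/c = 0.0025 ≥ f_y/E_s = 0.0021, so compression steel does yield.
M_n = (A_s − A'_s) f_y (d − a/2) + A'_s f_y (d − d') = [1366180 × (580 − 132.23) + 368520 × (580 − 55)] × 10⁻⁶ = 611.73 + 193.47 = 805.20 kN·m.

M_n ≈ 805 kN·m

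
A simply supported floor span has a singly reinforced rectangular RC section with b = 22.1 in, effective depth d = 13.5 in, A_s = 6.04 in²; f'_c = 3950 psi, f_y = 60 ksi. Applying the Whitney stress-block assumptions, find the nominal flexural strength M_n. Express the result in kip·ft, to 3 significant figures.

M_n ≈ 334 kip·ft

T = A_s f_y = 6.04 × 60 = 362.4 kips.
a = T/(0.85 f'_c b) = 362.4/(0.85 × 3.95 × 22.1) = 4.884 in.
M_n = T(d − a/2) = 362.4 × (13.5 − 2.442) = 4007.4 kip·in = 4007.4/12 = 333.95 kip·ft.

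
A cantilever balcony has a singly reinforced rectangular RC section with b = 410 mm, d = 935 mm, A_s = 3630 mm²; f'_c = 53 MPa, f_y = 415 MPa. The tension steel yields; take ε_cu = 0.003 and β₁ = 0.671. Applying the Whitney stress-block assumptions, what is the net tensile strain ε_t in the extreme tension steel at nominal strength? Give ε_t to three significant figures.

a = A_s f_y/(0.85 f'_c b) = 81.56 mm.
β₁ = 0.671, so c = a/β₁ = 81.56/0.671 = 121.55 mm.
From the linear strain diagram with ε_cu = 0.003: ε_t = 0.003 (d − c)/c = 0.003 × (935 − 121.55)/121.55 = 0.0201.
Since ε_t ≥ 0.005, the section is tension-controlled.

ε_t ≈ 0.0201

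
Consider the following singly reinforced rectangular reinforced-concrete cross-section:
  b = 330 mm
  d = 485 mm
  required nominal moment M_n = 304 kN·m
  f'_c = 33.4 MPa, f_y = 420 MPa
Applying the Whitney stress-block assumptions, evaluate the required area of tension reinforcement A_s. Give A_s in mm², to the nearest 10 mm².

With M_n = 0.85 f'_c a b (d − a/2), solve the quadratic for a:
a = d − √(d² − 2M_n/(0.85 f'_c b)) = 485 − √(485² − 2 × 304×10⁶/(0.85 × 33.4 × 330)) = 72.29 mm.
A_s = 0.85 f'_c a b / f_y = 0.85 × 33.4 × 72.29 × 330 / 420 = 1612.5 mm².

A_s ≈ 1610 mm²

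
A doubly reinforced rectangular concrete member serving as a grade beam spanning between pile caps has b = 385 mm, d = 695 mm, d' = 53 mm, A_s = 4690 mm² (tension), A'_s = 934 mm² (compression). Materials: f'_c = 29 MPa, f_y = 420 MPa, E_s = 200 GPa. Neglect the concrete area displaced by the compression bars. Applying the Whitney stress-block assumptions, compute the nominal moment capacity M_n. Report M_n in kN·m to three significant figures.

Assume both tension and compression steel yield.
Net tension couple steel: A_s − A'_s = 3756 mm².
a = (A_s − A'_s) f_y / (0.85 f'_c b) = 1577520/(0.85 × 29 × 385) = 166.23 mm.
c = a/β₁ = 166.23/0.843 = 197.19 mm; ε'_s = 0.003(c − d')/c = 0.0022 ≥ f_y/E_s = 0.0021, so compression steel does yield.
M_n = (A_s − A'_s) f_y (d − a/2) + A'_s f_y (d − d') = [1577520 × (695 − 83.115) + 392280 × (695 − 53)] × 10⁻⁶ = 965.26 + 251.84 = 1217.10 kN·m.

M_n ≈ 1220 kN·m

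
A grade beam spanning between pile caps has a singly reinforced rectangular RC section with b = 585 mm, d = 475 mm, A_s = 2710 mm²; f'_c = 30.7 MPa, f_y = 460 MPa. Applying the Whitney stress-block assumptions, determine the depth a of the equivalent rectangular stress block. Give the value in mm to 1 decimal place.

T = A_s f_y = 2710 × 460 = 1246600 N = 1246.6 kN.
Setting C = 0.85 f'_c a b equal to T: a = 1246600/(0.85 × 30.7 × 585) = 81.7 mm.

a ≈ 81.7 mm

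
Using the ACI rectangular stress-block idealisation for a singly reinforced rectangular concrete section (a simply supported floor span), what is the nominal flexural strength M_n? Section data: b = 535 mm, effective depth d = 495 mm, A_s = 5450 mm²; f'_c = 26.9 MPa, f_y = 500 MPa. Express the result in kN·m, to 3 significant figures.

M_n ≈ 1050 kN·m

T = A_s f_y = 5450 × 500 = 2725000 N = 2725 kN.
From C = T: a = T/(0.85 f'_c b) = 2725000/(0.85 × 26.9 × 535) = 222.76 mm.
M_n = T(d − a/2) = 2725 kN × (495 − 111.38) mm = 1045.36 kN·m.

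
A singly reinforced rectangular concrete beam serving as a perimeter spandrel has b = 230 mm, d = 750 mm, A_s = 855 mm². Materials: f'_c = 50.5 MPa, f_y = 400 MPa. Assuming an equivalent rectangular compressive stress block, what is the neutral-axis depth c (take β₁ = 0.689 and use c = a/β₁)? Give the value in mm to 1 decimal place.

T = A_s f_y = 855 × 400 = 342000 N = 342 kN.
Setting C = 0.85 f'_c a b equal to T: a = 342000/(0.85 × 50.5 × 230) = 34.641 mm.
With β₁ = 0.689, c = a/β₁ = 34.641/0.689 = 50.3 mm.

c ≈ 50.3 mm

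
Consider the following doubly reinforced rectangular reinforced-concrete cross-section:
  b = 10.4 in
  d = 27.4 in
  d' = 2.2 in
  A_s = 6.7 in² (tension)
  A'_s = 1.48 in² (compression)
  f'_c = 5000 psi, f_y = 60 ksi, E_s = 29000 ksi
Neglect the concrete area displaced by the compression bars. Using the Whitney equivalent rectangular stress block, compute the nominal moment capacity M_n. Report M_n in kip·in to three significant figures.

M_n ≈ 9710 kip·in

Assume both steels yield.
a = (A_s − A'_s) f_y/(0.85 f'_c b) = (6.7 − 1.48) × 60/(0.85 × 5 × 10.4) = 7.086 in.
c = a/β₁ = 7.086/0.8 = 8.858 in; ε'_s = 0.003(c − d')/c = 0.0023 ≥ ε_y = 0.0021, so the compression steel yields.
M_n = (A_s − A'_s) f_y (d − a/2) + A'_s f_y (d − d') = 313.2 × (27.4 − 3.543) + 88.8 × (27.4 − 2.2) = 7472.0 + 2237.8 = 9709.8 kip·in.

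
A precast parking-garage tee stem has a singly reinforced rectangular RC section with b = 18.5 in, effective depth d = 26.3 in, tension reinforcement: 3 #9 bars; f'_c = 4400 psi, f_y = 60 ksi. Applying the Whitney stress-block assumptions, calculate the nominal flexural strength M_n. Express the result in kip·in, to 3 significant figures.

M_n ≈ 4500 kip·in

A_s = 3 × 1 = 3 in².
T = A_s f_y = 3 × 60 = 180 kips.
a = T/(0.85 f'_c b) = 180/(0.85 × 4.4 × 18.5) = 2.602 in.
M_n = T(d − a/2) = 180 × (26.3 − 1.301) = 4499.8 kip·in.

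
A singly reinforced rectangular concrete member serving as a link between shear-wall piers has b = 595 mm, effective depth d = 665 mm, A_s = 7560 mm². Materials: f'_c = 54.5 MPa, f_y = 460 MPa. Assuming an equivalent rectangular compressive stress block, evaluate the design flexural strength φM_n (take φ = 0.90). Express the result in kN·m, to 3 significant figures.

φM_n ≈ 1880 kN·m

T = A_s f_y = 7560 × 460 = 3477600 N = 3477.6 kN.
From C = T: a = T/(0.85 f'_c b) = 3477600/(0.85 × 54.5 × 595) = 126.17 mm.
M_n = T(d − a/2) = 3477.6 kN × (665 − 63.085) mm = 2093.22 kN·m.
φM_n = 0.90 × 2093.22 = 1883.90 kN·m.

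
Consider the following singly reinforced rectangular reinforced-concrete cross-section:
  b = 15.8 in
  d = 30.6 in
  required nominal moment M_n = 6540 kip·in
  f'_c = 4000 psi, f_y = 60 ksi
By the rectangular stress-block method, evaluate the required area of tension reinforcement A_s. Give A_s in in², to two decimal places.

From M_n = 0.85 f'_c a b (d − a/2):
a = d − √(d² − 2M_n/(0.85 f'_c b)) = 30.6 − √(30.6² − 2 × 6540/(0.85 × 4 × 15.8)) = 4.277 in.
A_s = 0.85 f'_c a b / f_y = 0.85 × 4 × 4.277 × 15.8 / 60 = 3.829 in².

A_s ≈ 3.83 in²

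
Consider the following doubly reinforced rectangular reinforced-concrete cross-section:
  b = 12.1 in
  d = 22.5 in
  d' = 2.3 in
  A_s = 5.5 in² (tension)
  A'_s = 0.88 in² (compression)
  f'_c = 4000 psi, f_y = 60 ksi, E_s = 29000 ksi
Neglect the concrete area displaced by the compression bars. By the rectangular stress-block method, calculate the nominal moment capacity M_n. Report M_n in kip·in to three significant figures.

Assume both steels yield.
a = (A_s − A'_s) f_y/(0.85 f'_c b) = (5.5 − 0.88) × 60/(0.85 × 4 × 12.1) = 6.738 in.
c = a/β₁ = 6.738/0.85 = 7.927 in; ε'_s = 0.003(c − d')/c = 0.0021 ≥ ε_y = 0.0021, so the compression steel yields.
M_n = (A_s − A'_s) f_y (d − a/2) + A'_s f_y (d − d') = 277.2 × (22.5 − 3.369) + 52.8 × (22.5 − 2.3) = 5303.1 + 1066.6 = 6369.7 kip·in.

M_n ≈ 6370 kip·in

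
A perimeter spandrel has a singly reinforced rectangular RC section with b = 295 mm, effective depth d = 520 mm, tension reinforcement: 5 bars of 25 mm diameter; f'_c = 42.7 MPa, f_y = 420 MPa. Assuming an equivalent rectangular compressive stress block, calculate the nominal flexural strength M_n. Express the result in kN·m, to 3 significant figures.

M_n ≈ 487 kN·m

A_s = 5 × 491 = 2455 mm².
T = A_s f_y = 2455 × 420 = 1031100 N = 1031.1 kN.
From C = T: a = T/(0.85 f'_c b) = 1031100/(0.85 × 42.7 × 295) = 96.30 mm.
M_n = T(d − a/2) = 1031.1 kN × (520 − 48.15) mm = 486.52 kN·m.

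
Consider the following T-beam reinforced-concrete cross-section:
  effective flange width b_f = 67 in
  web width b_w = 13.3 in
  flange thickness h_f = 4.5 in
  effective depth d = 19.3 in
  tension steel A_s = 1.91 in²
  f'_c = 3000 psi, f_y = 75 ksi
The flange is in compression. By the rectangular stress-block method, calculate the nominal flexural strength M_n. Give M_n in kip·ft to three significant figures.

M_n ≈ 225 kip·ft

Tension: T = A_s f_y = 1.91 × 75 = 143.25 kips.
Try a within the flange: a = T/(0.85 f'_c b_f) = 143.25/(0.85 × 3 × 67) = 0.838 in.
Since a = 0.838 ≤ h_f = 4.5 in, the stress block lies entirely in the flange; analyse as a rectangular beam of width b_f.
M_n = T(d − a/2) = 143.25 × (19.3 − 0.419) = 2704.7 kip·in.
M_n = 2704.7/12 = 225.39 kip·ft.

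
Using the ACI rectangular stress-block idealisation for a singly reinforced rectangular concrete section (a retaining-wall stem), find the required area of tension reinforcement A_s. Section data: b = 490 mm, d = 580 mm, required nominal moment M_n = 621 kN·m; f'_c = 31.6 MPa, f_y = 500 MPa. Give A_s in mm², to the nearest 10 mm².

With M_n = 0.85 f'_c a b (d − a/2), solve the quadratic for a:
a = d − √(d² − 2M_n/(0.85 f'_c b)) = 580 − √(580² − 2 × 621×10⁶/(0.85 × 31.6 × 490)) = 88.03 mm.
A_s = 0.85 f'_c a b / f_y = 0.85 × 31.6 × 88.03 × 490 / 500 = 2317.2 mm².

A_s ≈ 2320 mm²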